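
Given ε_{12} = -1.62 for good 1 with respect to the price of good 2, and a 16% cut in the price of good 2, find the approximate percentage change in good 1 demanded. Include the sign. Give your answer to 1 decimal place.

25.9%

%ΔQ ≈ ε × %ΔP of good 2 = -1.62 × (-16%) = 25.9%.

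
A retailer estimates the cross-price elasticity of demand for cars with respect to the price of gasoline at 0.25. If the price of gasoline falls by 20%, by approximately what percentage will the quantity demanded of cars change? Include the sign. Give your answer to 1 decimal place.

-5.0%

%ΔQ ≈ ε × %ΔP of gasoline = 0.25 × (-20%) = -5.0%.
Demand for cars falls by about 5.0%.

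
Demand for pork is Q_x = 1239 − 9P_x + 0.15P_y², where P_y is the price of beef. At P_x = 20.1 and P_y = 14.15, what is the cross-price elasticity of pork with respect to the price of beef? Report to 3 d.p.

0.055

At P_x = 20.1 and P_y = 14.15: Q_x = 1088.133.
∂Q_x/∂P_y = 0.3P_y = 0.3(14.15) = 4.2450.
ε = (∂Q_x/∂P_y)(P_y/Q_x) = 4.2450 × (14.15/1088.133) ≈ 0.055.
ε > 0: substitutes.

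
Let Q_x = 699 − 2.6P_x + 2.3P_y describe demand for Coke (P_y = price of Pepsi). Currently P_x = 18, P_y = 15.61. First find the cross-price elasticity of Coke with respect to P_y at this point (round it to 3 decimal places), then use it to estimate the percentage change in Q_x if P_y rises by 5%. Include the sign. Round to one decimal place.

0.3%

At P_x = 18, P_y = 15.61: Q_x = 688.103.
∂Q_x/∂P_y = 2.3.
ε = (∂Q_x/∂P_y)(P_y/Q_x) = 2.3000 × 15.61/688.103 ≈ 0.052.
%ΔQ_x ≈ ε × %ΔP_y = 0.052 × (5%) = 0.3%.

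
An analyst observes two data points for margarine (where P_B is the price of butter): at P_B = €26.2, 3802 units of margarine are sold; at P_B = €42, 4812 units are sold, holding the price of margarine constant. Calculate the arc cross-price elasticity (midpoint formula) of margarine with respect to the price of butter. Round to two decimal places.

ΔQ_A = 4812 − 3802 = 1010; ΔP_B = 42 − 26.2 = 15.8.
Midpoints: Q̄_A = 4307.0, P̄_B = 34.10.
ε = (ΔQ_A/Q̄_A)/(ΔP_B/P̄_B) = (1010/4307.0)/(15.8/34.10) ≈ 0.51.
ε > 0: margarine and butter are substitutes.

0.51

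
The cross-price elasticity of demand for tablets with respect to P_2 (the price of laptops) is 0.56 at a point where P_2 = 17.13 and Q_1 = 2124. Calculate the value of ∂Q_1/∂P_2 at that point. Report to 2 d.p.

ε = (∂Q_1/∂P_2)·(P_2/Q_1) ⇒ ∂Q_1/∂P_2 = ε·Q_1/P_2 = 0.56 × 2124/17.13 ≈ 69.44.

69.44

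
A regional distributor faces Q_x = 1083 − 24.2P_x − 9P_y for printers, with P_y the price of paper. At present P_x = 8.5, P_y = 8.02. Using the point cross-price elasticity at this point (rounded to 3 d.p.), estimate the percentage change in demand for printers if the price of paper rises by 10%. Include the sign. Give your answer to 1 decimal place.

At P_x = 8.5, P_y = 8.02: Q_x = 805.12.
∂Q_x/∂P_y = -9.
ε = (∂Q_x/∂P_y)(P_y/Q_x) = -9.0000 × 8.02/805.12 ≈ -0.090.
%ΔQ_x ≈ ε × %ΔP_y = -0.090 × (10%) = -0.9%.

-0.9%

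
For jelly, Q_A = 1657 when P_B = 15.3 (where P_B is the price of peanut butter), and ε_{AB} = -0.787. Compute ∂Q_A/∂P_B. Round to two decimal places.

ε = (∂Q_A/∂P_B)·(P_B/Q_A) ⇒ ∂Q_A/∂P_B = ε·Q_A/P_B = -0.787 × 1657/15.3 ≈ -85.23.

-85.23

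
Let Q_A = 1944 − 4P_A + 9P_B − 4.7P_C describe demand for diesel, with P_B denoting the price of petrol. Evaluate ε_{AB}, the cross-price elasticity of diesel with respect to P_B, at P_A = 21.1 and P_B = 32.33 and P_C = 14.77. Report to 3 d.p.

0.140

At P_A = 21.1 and P_B = 32.33 and P_C = 14.77: Q_A = 2081.151.
∂Q_A/∂P_B = 9.
ε = (∂Q_A/∂P_B)(P_B/Q_A) = 9 × (32.33/2081.151) ≈ 0.140.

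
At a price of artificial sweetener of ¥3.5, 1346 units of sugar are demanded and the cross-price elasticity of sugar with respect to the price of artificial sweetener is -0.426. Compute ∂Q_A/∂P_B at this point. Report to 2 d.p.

ε = (∂Q_A/∂P_B)·(P_B/Q_A) ⇒ ∂Q_A/∂P_B = ε·Q_A/P_B = -0.426 × 1346/3.5 ≈ -163.83.

-163.83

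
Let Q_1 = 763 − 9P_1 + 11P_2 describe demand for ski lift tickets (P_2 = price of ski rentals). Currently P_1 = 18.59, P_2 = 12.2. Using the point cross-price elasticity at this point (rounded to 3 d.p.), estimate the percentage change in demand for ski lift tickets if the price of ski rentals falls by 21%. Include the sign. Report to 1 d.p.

At P_1 = 18.59, P_2 = 12.2: Q_1 = 729.89.
∂Q_1/∂P_2 = 11.
ε = (∂Q_1/∂P_2)(P_2/Q_1) = 11.0000 × 12.2/729.89 ≈ 0.184.
%ΔQ_1 ≈ ε × %ΔP_2 = 0.184 × (-21%) = -3.9%.

-3.9%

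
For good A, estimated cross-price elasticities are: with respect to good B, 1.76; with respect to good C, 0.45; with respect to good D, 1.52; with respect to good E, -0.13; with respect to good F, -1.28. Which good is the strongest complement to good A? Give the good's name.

good F

Complements have ε < 0. The most negative value is -1.28 (good F).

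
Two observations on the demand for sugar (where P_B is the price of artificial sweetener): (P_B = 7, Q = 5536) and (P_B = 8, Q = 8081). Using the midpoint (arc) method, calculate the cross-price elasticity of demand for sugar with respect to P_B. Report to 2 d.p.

ΔQ_A = 8081 − 5536 = 2545; ΔP_B = 8 − 7 = 1.
Midpoints: Q̄_A = 6808.5, P̄_B = 7.50.
ε = (ΔQ_A/Q̄_A)/(ΔP_B/P̄_B) = (2545/6808.5)/(1/7.50) ≈ 2.80.
ε > 0: sugar and artificial sweetener are substitutes.

2.80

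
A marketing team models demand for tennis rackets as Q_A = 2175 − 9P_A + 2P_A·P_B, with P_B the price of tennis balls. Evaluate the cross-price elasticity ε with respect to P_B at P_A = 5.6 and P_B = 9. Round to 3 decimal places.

0.045

At P_A = 5.6 and P_B = 9: Q_A = 2225.4.
∂Q_A/∂P_B = 2P_A = 2(5.6) = 11.2000.
ε = (∂Q_A/∂P_B)(P_B/Q_A) = 11.2000 × (9/2225.4) ≈ 0.045.
ε > 0: substitutes.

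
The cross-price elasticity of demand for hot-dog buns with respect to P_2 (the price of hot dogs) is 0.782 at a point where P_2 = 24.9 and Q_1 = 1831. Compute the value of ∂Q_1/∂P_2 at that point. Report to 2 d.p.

ε = (∂Q_1/∂P_2)·(P_2/Q_1) ⇒ ∂Q_1/∂P_2 = ε·Q_1/P_2 = 0.782 × 1831/24.9 ≈ 57.50.

57.50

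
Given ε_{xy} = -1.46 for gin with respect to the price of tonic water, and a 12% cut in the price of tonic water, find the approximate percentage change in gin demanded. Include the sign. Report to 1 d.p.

%ΔQ ≈ ε × %ΔP of tonic water = -1.46 × (-12%) = 17.5%.

17.5%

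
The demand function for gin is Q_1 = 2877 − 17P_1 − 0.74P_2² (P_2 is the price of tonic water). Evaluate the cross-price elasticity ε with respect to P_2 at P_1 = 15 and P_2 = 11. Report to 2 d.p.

-0.07

At P_1 = 15 and P_2 = 11: Q_1 = 2532.46.
∂Q_1/∂P_2 = -1.48P_2 = -1.48(11) = -16.2800.
ε = (∂Q_1/∂P_2)(P_2/Q_1) = -16.2800 × (11/2532.46) ≈ -0.07.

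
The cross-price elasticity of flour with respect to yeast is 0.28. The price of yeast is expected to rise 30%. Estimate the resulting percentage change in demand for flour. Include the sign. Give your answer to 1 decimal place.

%ΔQ ≈ ε × %ΔP of yeast = 0.28 × (30%) = 8.4%.

8.4%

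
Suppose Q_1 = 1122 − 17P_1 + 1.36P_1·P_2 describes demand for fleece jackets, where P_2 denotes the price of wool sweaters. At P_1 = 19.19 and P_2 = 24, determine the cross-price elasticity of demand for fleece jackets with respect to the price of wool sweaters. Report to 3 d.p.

0.440

At P_1 = 19.19 and P_2 = 24: Q_1 = 1422.132.
∂Q_1/∂P_2 = 1.36P_1 = 1.36(19.19) = 26.0984.
ε = (∂Q_1/∂P_2)(P_2/Q_1) = 26.0984 × (24/1422.132) ≈ 0.440.
ε > 0: substitutes.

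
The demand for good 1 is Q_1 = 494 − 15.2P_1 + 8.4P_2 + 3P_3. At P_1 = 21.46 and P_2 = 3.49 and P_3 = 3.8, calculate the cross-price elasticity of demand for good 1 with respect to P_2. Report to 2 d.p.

At P_1 = 21.46 and P_2 = 3.49 and P_3 = 3.8: Q_1 = 208.524.
∂Q_1/∂P_2 = 8.4.
ε = (∂Q_1/∂P_2)(P_2/Q_1) = 8.4 × (3.49/208.524) ≈ 0.14.

0.14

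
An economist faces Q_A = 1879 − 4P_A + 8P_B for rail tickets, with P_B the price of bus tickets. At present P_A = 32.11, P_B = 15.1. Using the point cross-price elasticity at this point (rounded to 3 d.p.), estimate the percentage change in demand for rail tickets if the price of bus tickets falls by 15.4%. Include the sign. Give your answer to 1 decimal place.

-1.0%

At P_A = 32.11, P_B = 15.1: Q_A = 1871.36.
∂Q_A/∂P_B = 8.
ε = (∂Q_A/∂P_B)(P_B/Q_A) = 8.0000 × 15.1/1871.36 ≈ 0.065.
%ΔQ_A ≈ ε × %ΔP_B = 0.065 × (-15.4%) = -1.0%.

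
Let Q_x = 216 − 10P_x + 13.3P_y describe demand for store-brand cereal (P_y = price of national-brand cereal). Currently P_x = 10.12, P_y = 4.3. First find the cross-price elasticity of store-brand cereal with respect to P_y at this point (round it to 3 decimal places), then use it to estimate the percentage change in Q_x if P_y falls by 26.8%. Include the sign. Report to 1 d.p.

-8.9%

At P_x = 10.12, P_y = 4.3: Q_x = 171.99.
∂Q_x/∂P_y = 13.3.
ε = (∂Q_x/∂P_y)(P_y/Q_x) = 13.3000 × 4.3/171.99 ≈ 0.333.
%ΔQ_x ≈ ε × %ΔP_y = 0.333 × (-26.8%) = -8.9%.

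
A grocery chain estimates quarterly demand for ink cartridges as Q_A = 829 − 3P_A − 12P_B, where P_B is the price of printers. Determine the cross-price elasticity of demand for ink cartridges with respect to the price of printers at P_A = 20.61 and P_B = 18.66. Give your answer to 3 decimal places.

At P_A = 20.61 and P_B = 18.66: Q_A = 543.25.
∂Q_A/∂P_B = -12.
ε = (∂Q_A/∂P_B)(P_B/Q_A) = -12 × (18.66/543.25) ≈ -0.412.

-0.412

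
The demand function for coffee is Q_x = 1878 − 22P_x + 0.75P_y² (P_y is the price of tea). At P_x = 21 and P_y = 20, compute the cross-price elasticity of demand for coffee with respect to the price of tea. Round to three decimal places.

At P_x = 21 and P_y = 20: Q_x = 1716.
∂Q_x/∂P_y = 1.5P_y = 1.5(20) = 30.0000.
ε = (∂Q_x/∂P_y)(P_y/Q_x) = 30.0000 × (20/1716) ≈ 0.350.
ε > 0: substitutes.

0.350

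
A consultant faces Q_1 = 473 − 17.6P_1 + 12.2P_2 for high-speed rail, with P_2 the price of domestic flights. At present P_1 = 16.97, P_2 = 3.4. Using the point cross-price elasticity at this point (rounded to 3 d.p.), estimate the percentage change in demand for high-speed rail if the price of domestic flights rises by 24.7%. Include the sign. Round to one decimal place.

At P_1 = 16.97, P_2 = 3.4: Q_1 = 215.808.
∂Q_1/∂P_2 = 12.2.
ε = (∂Q_1/∂P_2)(P_2/Q_1) = 12.2000 × 3.4/215.808 ≈ 0.192.
%ΔQ_1 ≈ ε × %ΔP_2 = 0.192 × (24.7%) = 4.7%.

4.7%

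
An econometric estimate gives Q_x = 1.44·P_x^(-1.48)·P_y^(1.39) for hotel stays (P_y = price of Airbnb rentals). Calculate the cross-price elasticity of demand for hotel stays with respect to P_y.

1.39

In a log-linear (constant-elasticity) demand function, the coefficient on the exponent of P_y is the cross-price elasticity.
ε = 1.39. Positive, so hotel stays and Airbnb rentals are substitutes.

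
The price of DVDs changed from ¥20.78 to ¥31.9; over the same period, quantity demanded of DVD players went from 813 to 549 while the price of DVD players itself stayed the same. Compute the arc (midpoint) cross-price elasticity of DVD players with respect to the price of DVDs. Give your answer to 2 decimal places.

ΔQ_A = 549 − 813 = -264; ΔP_B = 31.9 − 20.78 = 11.12.
Midpoints: Q̄_A = 681.0, P̄_B = 26.34.
ε = (ΔQ_A/Q̄_A)/(ΔP_B/P̄_B) = (-264/681.0)/(11.12/26.34) ≈ -0.92.

-0.92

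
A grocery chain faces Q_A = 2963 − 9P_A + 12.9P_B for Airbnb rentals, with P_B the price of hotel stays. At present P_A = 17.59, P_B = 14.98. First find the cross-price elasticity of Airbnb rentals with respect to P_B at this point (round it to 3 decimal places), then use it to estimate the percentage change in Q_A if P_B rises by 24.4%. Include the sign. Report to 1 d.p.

At P_A = 17.59, P_B = 14.98: Q_A = 2997.932.
∂Q_A/∂P_B = 12.9.
ε = (∂Q_A/∂P_B)(P_B/Q_A) = 12.9000 × 14.98/2997.932 ≈ 0.064.
%ΔQ_A ≈ ε × %ΔP_B = 0.064 × (24.4%) = 1.6%.

1.6%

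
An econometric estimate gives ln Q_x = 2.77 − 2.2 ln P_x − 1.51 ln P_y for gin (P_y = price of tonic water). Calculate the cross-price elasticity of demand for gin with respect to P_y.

In a log-linear (constant-elasticity) demand function, the coefficient on ln P_y is the cross-price elasticity.
ε = -1.51. Negative, so gin and tonic water are complements.

-1.51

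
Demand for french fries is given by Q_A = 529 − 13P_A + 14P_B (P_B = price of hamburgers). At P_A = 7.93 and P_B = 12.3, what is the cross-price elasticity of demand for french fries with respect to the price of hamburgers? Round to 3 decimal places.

0.288

At P_A = 7.93 and P_B = 12.3: Q_A = 598.11.
∂Q_A/∂P_B = 14.
ε = (∂Q_A/∂P_B)(P_B/Q_A) = 14 × (12.3/598.11) ≈ 0.288.
Since ε > 0, french fries and hamburgers are substitutes.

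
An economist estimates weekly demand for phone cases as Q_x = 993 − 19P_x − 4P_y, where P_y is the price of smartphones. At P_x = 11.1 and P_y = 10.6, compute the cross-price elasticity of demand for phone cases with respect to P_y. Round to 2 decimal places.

-0.06

At P_x = 11.1 and P_y = 10.6: Q_x = 739.7.
∂Q_x/∂P_y = -4.
ε = (∂Q_x/∂P_y)(P_y/Q_x) = -4 × (10.6/739.7) ≈ -0.06.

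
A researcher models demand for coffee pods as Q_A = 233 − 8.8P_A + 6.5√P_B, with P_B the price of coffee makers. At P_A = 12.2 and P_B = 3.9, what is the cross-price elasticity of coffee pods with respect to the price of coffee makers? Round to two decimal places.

0.05

At P_A = 12.2 and P_B = 3.9: Q_A = 138.476.
∂Q_A/∂P_B = 6.5/(2√P_B) = 6.5/(2√3.9) = 1.6457.
ε = (∂Q_A/∂P_B)(P_B/Q_A) = 1.6457 × (3.9/138.476) ≈ 0.05.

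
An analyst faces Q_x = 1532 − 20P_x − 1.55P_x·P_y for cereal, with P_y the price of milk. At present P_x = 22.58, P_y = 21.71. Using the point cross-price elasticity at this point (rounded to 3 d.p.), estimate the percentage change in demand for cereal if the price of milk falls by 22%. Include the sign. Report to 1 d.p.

At P_x = 22.58, P_y = 21.71: Q_x = 320.572.
∂Q_x/∂P_y = -1.55P_x = -34.9990.
ε = (∂Q_x/∂P_y)(P_y/Q_x) = -34.9990 × 21.71/320.572 ≈ -2.370.
%ΔQ_x ≈ ε × %ΔP_y = -2.370 × (-22%) = 52.1%.

52.1%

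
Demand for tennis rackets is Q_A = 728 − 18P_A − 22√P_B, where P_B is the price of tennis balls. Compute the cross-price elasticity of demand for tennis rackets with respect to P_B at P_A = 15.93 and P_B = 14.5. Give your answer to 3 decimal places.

-0.117

At P_A = 15.93 and P_B = 14.5: Q_A = 357.486.
∂Q_A/∂P_B = -22/(2√P_B) = -22/(2√14.5) = -2.8887.
ε = (∂Q_A/∂P_B)(P_B/Q_A) = -2.8887 × (14.5/357.486) ≈ -0.117.
ε < 0: complements.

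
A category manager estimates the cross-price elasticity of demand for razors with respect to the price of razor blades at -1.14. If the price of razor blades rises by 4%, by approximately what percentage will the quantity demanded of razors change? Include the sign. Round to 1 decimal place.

%ΔQ ≈ ε × %ΔP of razor blades = -1.14 × (4%) = -4.6%.

-4.6%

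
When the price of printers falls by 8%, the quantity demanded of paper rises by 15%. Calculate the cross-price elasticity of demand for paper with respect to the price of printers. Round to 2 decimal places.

ε = (%ΔQ of paper) / (%ΔP of printers) = (15%) / (-8%) ≈ -1.88.
Negative cross-price elasticity: complements.

-1.88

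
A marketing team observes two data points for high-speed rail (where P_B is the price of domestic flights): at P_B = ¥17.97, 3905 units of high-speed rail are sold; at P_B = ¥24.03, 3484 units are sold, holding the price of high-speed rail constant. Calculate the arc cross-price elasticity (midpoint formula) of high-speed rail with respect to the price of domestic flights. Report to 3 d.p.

ΔQ_A = 3484 − 3905 = -421; ΔP_B = 24.03 − 17.97 = 6.06.
Midpoints: Q̄_A = 3694.5, P̄_B = 21.00.
ε = (ΔQ_A/Q̄_A)/(ΔP_B/P̄_B) = (-421/3694.5)/(6.06/21.00) ≈ -0.395.
ε < 0: high-speed rail and domestic flights are complements.

-0.395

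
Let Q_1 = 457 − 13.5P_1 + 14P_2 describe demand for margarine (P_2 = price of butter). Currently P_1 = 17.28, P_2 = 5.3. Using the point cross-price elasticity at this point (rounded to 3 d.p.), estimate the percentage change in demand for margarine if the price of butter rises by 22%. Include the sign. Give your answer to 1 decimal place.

5.5%

At P_1 = 17.28, P_2 = 5.3: Q_1 = 297.92.
∂Q_1/∂P_2 = 14.
ε = (∂Q_1/∂P_2)(P_2/Q_1) = 14.0000 × 5.3/297.92 ≈ 0.249.
%ΔQ_1 ≈ ε × %ΔP_2 = 0.249 × (22%) = 5.5%.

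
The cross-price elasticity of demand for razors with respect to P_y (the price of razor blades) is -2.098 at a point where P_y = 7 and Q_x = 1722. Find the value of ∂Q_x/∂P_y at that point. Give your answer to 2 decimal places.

ε = (∂Q_x/∂P_y)·(P_y/Q_x) ⇒ ∂Q_x/∂P_y = ε·Q_x/P_y = -2.098 × 1722/7 ≈ -516.11.

-516.11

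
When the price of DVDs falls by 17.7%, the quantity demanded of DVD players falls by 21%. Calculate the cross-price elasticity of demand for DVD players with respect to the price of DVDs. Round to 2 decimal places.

ε = (%ΔQ of DVD players) / (%ΔP of DVDs) = (-21%) / (-17.7%) ≈ 1.19.
Positive cross-price elasticity: substitutes.

1.19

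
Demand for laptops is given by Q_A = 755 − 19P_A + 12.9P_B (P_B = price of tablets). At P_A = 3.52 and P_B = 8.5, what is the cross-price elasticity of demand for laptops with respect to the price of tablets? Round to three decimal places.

0.137

At P_A = 3.52 and P_B = 8.5: Q_A = 797.77.
∂Q_A/∂P_B = 12.9.
ε = (∂Q_A/∂P_B)(P_B/Q_A) = 12.9 × (8.5/797.77) ≈ 0.137.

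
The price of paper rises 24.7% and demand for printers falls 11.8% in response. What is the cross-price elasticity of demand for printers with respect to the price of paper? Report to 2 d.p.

-0.48

ε = (%ΔQ of printers) / (%ΔP of paper) = (-11.8%) / (24.7%) ≈ -0.48.
Negative cross-price elasticity: complements.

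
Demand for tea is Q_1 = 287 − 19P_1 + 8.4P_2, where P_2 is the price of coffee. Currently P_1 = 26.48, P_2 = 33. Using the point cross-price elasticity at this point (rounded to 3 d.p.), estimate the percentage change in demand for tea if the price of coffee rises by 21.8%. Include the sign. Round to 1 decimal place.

98.9%

At P_1 = 26.48, P_2 = 33: Q_1 = 61.08.
∂Q_1/∂P_2 = 8.4.
ε = (∂Q_1/∂P_2)(P_2/Q_1) = 8.4000 × 33/61.08 ≈ 4.538.
%ΔQ_1 ≈ ε × %ΔP_2 = 4.538 × (21.8%) = 98.9%.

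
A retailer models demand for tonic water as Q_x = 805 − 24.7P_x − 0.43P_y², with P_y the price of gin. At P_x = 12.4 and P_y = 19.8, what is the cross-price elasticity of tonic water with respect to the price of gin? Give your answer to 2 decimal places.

-1.02

At P_x = 12.4 and P_y = 19.8: Q_x = 330.143.
∂Q_x/∂P_y = -0.86P_y = -0.86(19.8) = -17.0280.
ε = (∂Q_x/∂P_y)(P_y/Q_x) = -17.0280 × (19.8/330.143) ≈ -1.02.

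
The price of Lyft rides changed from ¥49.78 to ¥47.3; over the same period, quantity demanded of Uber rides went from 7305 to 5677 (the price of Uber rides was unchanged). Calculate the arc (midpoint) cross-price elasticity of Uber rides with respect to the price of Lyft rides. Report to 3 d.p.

ΔQ_A = 5677 − 7305 = -1628; ΔP_B = 47.3 − 49.78 = -2.48.
Midpoints: Q̄_A = 6491.0, P̄_B = 48.54.
ε = (ΔQ_A/Q̄_A)/(ΔP_B/P̄_B) = (-1628/6491.0)/(-2.48/48.54) ≈ 4.909.
ε > 0: Uber rides and Lyft rides are substitutes.

4.909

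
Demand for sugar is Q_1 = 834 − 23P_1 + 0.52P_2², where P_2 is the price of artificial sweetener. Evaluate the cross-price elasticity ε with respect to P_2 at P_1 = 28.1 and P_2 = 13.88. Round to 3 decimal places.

0.696

At P_1 = 28.1 and P_2 = 13.88: Q_1 = 287.880.
∂Q_1/∂P_2 = 1.04P_2 = 1.04(13.88) = 14.4352.
ε = (∂Q_1/∂P_2)(P_2/Q_1) = 14.4352 × (13.88/287.880) ≈ 0.696.
ε > 0: substitutes.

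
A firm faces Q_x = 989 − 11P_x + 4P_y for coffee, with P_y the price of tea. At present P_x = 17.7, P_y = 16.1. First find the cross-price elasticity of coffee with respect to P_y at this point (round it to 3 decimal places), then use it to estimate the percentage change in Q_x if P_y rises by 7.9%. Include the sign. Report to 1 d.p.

0.6%

At P_x = 17.7, P_y = 16.1: Q_x = 858.7.
∂Q_x/∂P_y = 4.
ε = (∂Q_x/∂P_y)(P_y/Q_x) = 4.0000 × 16.1/858.7 ≈ 0.075.
%ΔQ_x ≈ ε × %ΔP_y = 0.075 × (7.9%) = 0.6%.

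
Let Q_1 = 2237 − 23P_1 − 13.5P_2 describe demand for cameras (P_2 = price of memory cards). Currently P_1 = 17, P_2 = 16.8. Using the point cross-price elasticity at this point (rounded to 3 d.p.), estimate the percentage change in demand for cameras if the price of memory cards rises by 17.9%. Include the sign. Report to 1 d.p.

At P_1 = 17, P_2 = 16.8: Q_1 = 1619.2.
∂Q_1/∂P_2 = -13.5.
ε = (∂Q_1/∂P_2)(P_2/Q_1) = -13.5000 × 16.8/1619.2 ≈ -0.140.
%ΔQ_1 ≈ ε × %ΔP_2 = -0.140 × (17.9%) = -2.5%.

-2.5%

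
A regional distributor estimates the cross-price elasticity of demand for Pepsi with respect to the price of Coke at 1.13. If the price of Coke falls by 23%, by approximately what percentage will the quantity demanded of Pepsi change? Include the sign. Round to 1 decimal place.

-26.0%

%ΔQ ≈ ε × %ΔP of Coke = 1.13 × (-23%) = -26.0%.
Demand for Pepsi falls by about 26.0%.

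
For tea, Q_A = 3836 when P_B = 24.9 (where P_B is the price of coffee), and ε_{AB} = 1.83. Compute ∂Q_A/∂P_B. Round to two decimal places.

281.92

ε = (∂Q_A/∂P_B)·(P_B/Q_A) ⇒ ∂Q_A/∂P_B = ε·Q_A/P_B = 1.83 × 3836/24.9 ≈ 281.92.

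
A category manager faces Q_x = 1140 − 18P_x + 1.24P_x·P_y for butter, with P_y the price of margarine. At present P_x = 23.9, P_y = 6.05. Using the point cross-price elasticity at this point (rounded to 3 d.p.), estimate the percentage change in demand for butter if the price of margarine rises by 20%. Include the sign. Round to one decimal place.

At P_x = 23.9, P_y = 6.05: Q_x = 889.098.
∂Q_x/∂P_y = 1.24P_x = 29.6360.
ε = (∂Q_x/∂P_y)(P_y/Q_x) = 29.6360 × 6.05/889.098 ≈ 0.202.
%ΔQ_x ≈ ε × %ΔP_y = 0.202 × (20%) = 4.0%.

4.0%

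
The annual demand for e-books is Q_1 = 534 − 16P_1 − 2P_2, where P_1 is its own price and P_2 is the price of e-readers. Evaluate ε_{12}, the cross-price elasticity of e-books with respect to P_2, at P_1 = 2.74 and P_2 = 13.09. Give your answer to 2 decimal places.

At P_1 = 2.74 and P_2 = 13.09: Q_1 = 463.98.
∂Q_1/∂P_2 = -2.
ε = (∂Q_1/∂P_2)(P_2/Q_1) = -2 × (13.09/463.98) ≈ -0.06.
Since ε < 0, e-books and e-readers are complements.

-0.06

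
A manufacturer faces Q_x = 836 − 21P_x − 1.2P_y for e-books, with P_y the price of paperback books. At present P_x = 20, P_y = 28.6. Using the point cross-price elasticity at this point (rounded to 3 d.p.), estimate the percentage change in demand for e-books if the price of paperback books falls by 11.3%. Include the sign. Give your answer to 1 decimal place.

1.0%

At P_x = 20, P_y = 28.6: Q_x = 381.68.
∂Q_x/∂P_y = -1.2.
ε = (∂Q_x/∂P_y)(P_y/Q_x) = -1.2000 × 28.6/381.68 ≈ -0.090.
%ΔQ_x ≈ ε × %ΔP_y = -0.090 × (-11.3%) = 1.0%.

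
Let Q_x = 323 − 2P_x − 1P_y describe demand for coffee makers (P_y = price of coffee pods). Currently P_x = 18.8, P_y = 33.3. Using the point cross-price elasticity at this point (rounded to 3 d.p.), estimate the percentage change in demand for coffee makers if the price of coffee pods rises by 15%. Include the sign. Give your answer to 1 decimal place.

-2.0%

At P_x = 18.8, P_y = 33.3: Q_x = 252.1.
∂Q_x/∂P_y = -1.
ε = (∂Q_x/∂P_y)(P_y/Q_x) = -1.0000 × 33.3/252.1 ≈ -0.132.
%ΔQ_x ≈ ε × %ΔP_y = -0.132 × (15%) = -2.0%.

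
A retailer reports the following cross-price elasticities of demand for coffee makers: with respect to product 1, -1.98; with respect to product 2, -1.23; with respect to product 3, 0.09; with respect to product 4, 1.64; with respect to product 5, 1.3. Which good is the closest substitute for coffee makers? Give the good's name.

product 4

Substitutes have ε > 0. Among the positive values, 1.64 (product 4) is largest.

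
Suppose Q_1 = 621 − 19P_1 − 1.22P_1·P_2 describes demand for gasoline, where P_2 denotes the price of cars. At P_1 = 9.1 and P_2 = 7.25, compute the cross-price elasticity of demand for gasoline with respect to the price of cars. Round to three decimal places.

-0.219

At P_1 = 9.1 and P_2 = 7.25: Q_1 = 367.611.
∂Q_1/∂P_2 = -1.22P_1 = -1.22(9.1) = -11.1020.
ε = (∂Q_1/∂P_2)(P_2/Q_1) = -11.1020 × (7.25/367.611) ≈ -0.219.
ε < 0: complements.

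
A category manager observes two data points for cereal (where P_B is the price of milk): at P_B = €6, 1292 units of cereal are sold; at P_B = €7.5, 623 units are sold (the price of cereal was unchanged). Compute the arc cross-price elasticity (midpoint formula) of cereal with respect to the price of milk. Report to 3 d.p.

ΔQ_A = 623 − 1292 = -669; ΔP_B = 7.5 − 6 = 1.5.
Midpoints: Q̄_A = 957.5, P̄_B = 6.75.
ε = (ΔQ_A/Q̄_A)/(ΔP_B/P̄_B) = (-669/957.5)/(1.5/6.75) ≈ -3.144.

-3.144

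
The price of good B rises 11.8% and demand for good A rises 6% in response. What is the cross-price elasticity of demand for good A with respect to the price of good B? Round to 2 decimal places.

0.51

ε = (%ΔQ of good A) / (%ΔP of good B) = (6%) / (11.8%) ≈ 0.51.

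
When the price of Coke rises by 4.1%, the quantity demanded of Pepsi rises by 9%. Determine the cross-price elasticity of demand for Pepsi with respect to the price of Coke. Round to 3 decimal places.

ε = (%ΔQ of Pepsi) / (%ΔP of Coke) = (9%) / (4.1%) ≈ 2.195.

2.195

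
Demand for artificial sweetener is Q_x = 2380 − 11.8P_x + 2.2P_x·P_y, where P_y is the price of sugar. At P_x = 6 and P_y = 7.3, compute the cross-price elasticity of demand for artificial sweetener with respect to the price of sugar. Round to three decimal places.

At P_x = 6 and P_y = 7.3: Q_x = 2405.56.
∂Q_x/∂P_y = 2.2P_x = 2.2(6) = 13.2000.
ε = (∂Q_x/∂P_y)(P_y/Q_x) = 13.2000 × (7.3/2405.56) ≈ 0.040.
ε > 0: substitutes.

0.040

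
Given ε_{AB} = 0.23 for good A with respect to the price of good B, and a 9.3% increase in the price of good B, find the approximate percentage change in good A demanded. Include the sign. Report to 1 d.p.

2.1%

%ΔQ ≈ ε × %ΔP of good B = 0.23 × (9.3%) = 2.1%.
Demand for good A rises by about 2.1%.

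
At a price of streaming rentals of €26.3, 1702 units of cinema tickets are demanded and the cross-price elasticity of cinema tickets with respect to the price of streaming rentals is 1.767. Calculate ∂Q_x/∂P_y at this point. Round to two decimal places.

114.35

ε = (∂Q_x/∂P_y)·(P_y/Q_x) ⇒ ∂Q_x/∂P_y = ε·Q_x/P_y = 1.767 × 1702/26.3 ≈ 114.35.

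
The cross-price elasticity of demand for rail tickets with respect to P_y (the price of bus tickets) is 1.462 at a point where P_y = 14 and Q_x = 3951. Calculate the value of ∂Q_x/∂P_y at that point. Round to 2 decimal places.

ε = (∂Q_x/∂P_y)·(P_y/Q_x) ⇒ ∂Q_x/∂P_y = ε·Q_x/P_y = 1.462 × 3951/14 ≈ 412.60.

412.60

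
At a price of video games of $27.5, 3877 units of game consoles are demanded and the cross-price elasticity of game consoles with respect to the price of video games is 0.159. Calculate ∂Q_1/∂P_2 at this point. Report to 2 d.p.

ε = (∂Q_1/∂P_2)·(P_2/Q_1) ⇒ ∂Q_1/∂P_2 = ε·Q_1/P_2 = 0.159 × 3877/27.5 ≈ 22.42.

22.42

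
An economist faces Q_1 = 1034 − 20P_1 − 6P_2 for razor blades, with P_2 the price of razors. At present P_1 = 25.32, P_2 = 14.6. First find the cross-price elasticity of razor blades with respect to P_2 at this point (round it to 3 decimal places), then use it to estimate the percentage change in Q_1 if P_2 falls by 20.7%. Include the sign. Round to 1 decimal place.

4.1%

At P_1 = 25.32, P_2 = 14.6: Q_1 = 440.
∂Q_1/∂P_2 = -6.
ε = (∂Q_1/∂P_2)(P_2/Q_1) = -6.0000 × 14.6/440 ≈ -0.199.
%ΔQ_1 ≈ ε × %ΔP_2 = -0.199 × (-20.7%) = 4.1%.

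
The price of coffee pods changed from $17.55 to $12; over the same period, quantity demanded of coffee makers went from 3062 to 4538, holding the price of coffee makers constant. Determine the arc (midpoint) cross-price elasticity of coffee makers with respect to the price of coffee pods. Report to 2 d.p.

ΔQ_A = 4538 − 3062 = 1476; ΔP_B = 12 − 17.55 = -5.55.
Midpoints: Q̄_A = 3800.0, P̄_B = 14.78.
ε = (ΔQ_A/Q̄_A)/(ΔP_B/P̄_B) = (1476/3800.0)/(-5.55/14.78) ≈ -1.03.

-1.03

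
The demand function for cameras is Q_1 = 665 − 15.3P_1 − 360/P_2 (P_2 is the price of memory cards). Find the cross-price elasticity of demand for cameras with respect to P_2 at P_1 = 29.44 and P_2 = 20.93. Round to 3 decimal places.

0.087

At P_1 = 29.44 and P_2 = 20.93: Q_1 = 197.368.
∂Q_1/∂P_2 = 360/P_2² = 0.8218.
ε = (∂Q_1/∂P_2)(P_2/Q_1) = 0.8218 × (20.93/197.368) ≈ 0.087.
ε > 0: substitutes.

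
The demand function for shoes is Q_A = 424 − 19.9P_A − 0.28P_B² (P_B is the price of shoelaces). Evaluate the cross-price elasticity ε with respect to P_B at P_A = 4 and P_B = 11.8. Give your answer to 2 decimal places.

At P_A = 4 and P_B = 11.8: Q_A = 305.413.
∂Q_A/∂P_B = -0.56P_B = -0.56(11.8) = -6.6080.
ε = (∂Q_A/∂P_B)(P_B/Q_A) = -6.6080 × (11.8/305.413) ≈ -0.26.
ε < 0: complements.

-0.26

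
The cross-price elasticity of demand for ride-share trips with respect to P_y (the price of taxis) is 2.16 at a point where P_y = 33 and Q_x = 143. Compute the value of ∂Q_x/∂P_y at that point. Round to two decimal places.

ε = (∂Q_x/∂P_y)·(P_y/Q_x) ⇒ ∂Q_x/∂P_y = ε·Q_x/P_y = 2.16 × 143/33 ≈ 9.36.

9.36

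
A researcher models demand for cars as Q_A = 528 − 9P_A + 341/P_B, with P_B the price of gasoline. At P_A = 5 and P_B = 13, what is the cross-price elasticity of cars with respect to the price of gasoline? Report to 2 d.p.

At P_A = 5 and P_B = 13: Q_A = 509.231.
∂Q_A/∂P_B = −341/P_B² = -2.0178.
ε = (∂Q_A/∂P_B)(P_B/Q_A) = -2.0178 × (13/509.231) ≈ -0.05.

-0.05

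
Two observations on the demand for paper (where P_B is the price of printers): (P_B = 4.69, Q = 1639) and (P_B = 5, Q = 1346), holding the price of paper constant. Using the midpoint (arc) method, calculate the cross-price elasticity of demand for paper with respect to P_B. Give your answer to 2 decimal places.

ΔQ_A = 1346 − 1639 = -293; ΔP_B = 5 − 4.69 = 0.31.
Midpoints: Q̄_A = 1492.5, P̄_B = 4.85.
ε = (ΔQ_A/Q̄_A)/(ΔP_B/P̄_B) = (-293/1492.5)/(0.31/4.85) ≈ -3.07.

-3.07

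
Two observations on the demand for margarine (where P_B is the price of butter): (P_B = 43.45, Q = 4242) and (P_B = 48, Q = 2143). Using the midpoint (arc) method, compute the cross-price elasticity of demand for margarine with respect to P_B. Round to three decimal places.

-6.607

ΔQ_A = 2143 − 4242 = -2099; ΔP_B = 48 − 43.45 = 4.55.
Midpoints: Q̄_A = 3192.5, P̄_B = 45.73.
ε = (ΔQ_A/Q̄_A)/(ΔP_B/P̄_B) = (-2099/3192.5)/(4.55/45.73) ≈ -6.607.
ε < 0: margarine and butter are complements.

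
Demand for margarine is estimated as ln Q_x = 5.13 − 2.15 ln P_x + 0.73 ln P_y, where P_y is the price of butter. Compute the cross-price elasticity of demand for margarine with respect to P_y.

In a log-linear (constant-elasticity) demand function, the coefficient on ln P_y is the cross-price elasticity.
ε = 0.73. Positive, so margarine and butter are substitutes.

0.73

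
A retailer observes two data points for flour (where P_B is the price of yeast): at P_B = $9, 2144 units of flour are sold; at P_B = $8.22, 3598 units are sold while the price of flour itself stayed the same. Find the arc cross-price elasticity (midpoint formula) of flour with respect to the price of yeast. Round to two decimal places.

ΔQ_A = 3598 − 2144 = 1454; ΔP_B = 8.22 − 9 = -0.78.
Midpoints: Q̄_A = 2871.0, P̄_B = 8.61.
ε = (ΔQ_A/Q̄_A)/(ΔP_B/P̄_B) = (1454/2871.0)/(-0.78/8.61) ≈ -5.59.
ε < 0: flour and yeast are complements.

-5.59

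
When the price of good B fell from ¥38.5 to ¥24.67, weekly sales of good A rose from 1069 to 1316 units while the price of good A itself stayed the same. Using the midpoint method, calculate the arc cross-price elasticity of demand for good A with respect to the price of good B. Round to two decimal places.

-0.47

ΔQ_A = 1316 − 1069 = 247; ΔP_B = 24.67 − 38.5 = -13.83.
Midpoints: Q̄_A = 1192.5, P̄_B = 31.59.
ε = (ΔQ_A/Q̄_A)/(ΔP_B/P̄_B) = (247/1192.5)/(-13.83/31.59) ≈ -0.47.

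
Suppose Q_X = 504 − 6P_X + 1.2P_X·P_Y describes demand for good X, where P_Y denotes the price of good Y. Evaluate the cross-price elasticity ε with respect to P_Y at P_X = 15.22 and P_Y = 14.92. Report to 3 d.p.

0.398

At P_X = 15.22 and P_Y = 14.92: Q_X = 685.179.
∂Q_X/∂P_Y = 1.2P_X = 1.2(15.22) = 18.2640.
ε = (∂Q_X/∂P_Y)(P_Y/Q_X) = 18.2640 × (14.92/685.179) ≈ 0.398.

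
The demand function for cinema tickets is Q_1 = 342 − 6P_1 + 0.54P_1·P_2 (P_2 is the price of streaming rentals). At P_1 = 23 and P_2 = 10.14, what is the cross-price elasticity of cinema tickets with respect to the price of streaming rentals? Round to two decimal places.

At P_1 = 23 and P_2 = 10.14: Q_1 = 329.939.
∂Q_1/∂P_2 = 0.54P_1 = 0.54(23) = 12.4200.
ε = (∂Q_1/∂P_2)(P_2/Q_1) = 12.4200 × (10.14/329.939) ≈ 0.38.

0.38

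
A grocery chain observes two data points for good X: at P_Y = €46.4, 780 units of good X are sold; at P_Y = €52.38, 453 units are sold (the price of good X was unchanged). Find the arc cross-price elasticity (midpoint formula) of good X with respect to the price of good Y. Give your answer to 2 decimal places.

ΔQ_X = 453 − 780 = -327; ΔP_Y = 52.38 − 46.4 = 5.98.
Midpoints: Q̄_X = 616.5, P̄_Y = 49.39.
ε = (ΔQ_X/Q̄_X)/(ΔP_Y/P̄_Y) = (-327/616.5)/(5.98/49.39) ≈ -4.38.
ε < 0: good X and good Y are complements.

-4.38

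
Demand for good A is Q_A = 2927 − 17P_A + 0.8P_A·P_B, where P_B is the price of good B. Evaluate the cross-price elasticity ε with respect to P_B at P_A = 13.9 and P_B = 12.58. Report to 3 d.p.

At P_A = 13.9 and P_B = 12.58: Q_A = 2830.590.
∂Q_A/∂P_B = 0.8P_A = 0.8(13.9) = 11.1200.
ε = (∂Q_A/∂P_B)(P_B/Q_A) = 11.1200 × (12.58/2830.590) ≈ 0.049.

0.049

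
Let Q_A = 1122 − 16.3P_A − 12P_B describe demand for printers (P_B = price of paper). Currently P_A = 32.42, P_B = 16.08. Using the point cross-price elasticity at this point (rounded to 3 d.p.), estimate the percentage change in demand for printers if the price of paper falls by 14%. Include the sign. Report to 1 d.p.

At P_A = 32.42, P_B = 16.08: Q_A = 400.594.
∂Q_A/∂P_B = -12.
ε = (∂Q_A/∂P_B)(P_B/Q_A) = -12.0000 × 16.08/400.594 ≈ -0.482.
%ΔQ_A ≈ ε × %ΔP_B = -0.482 × (-14%) = 6.7%.

6.7%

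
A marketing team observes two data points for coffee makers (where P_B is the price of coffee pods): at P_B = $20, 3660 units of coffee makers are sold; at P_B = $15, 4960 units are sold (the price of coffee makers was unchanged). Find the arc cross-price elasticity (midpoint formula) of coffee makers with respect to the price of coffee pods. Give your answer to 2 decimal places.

ΔQ_A = 4960 − 3660 = 1300; ΔP_B = 15 − 20 = -5.
Midpoints: Q̄_A = 4310.0, P̄_B = 17.50.
ε = (ΔQ_A/Q̄_A)/(ΔP_B/P̄_B) = (1300/4310.0)/(-5/17.50) ≈ -1.06.

-1.06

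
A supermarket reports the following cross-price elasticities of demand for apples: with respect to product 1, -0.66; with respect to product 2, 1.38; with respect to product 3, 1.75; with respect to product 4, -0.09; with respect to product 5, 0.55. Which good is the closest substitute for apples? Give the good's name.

product 3

Substitutes have ε > 0. Among the positive values, 1.75 (product 3) is largest.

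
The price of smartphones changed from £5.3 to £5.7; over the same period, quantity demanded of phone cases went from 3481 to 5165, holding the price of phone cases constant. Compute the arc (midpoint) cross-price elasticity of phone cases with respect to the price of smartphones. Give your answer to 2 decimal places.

5.36

ΔQ_A = 5165 − 3481 = 1684; ΔP_B = 5.7 − 5.3 = 0.4.
Midpoints: Q̄_A = 4323.0, P̄_B = 5.50.
ε = (ΔQ_A/Q̄_A)/(ΔP_B/P̄_B) = (1684/4323.0)/(0.4/5.50) ≈ 5.36.
ε > 0: phone cases and smartphones are substitutes.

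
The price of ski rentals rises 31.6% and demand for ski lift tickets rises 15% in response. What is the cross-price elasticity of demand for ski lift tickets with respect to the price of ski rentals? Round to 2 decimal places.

ε = (%ΔQ of ski lift tickets) / (%ΔP of ski rentals) = (15%) / (31.6%) ≈ 0.47.
Positive cross-price elasticity: substitutes.

0.47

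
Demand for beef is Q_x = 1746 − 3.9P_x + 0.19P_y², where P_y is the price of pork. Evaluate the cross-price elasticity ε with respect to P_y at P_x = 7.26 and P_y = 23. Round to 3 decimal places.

0.111

At P_x = 7.26 and P_y = 23: Q_x = 1818.196.
∂Q_x/∂P_y = 0.38P_y = 0.38(23) = 8.7400.
ε = (∂Q_x/∂P_y)(P_y/Q_x) = 8.7400 × (23/1818.196) ≈ 0.111.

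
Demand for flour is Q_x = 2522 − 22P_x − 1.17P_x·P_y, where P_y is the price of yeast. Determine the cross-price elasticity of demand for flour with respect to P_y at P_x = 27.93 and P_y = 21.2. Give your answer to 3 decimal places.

At P_x = 27.93 and P_y = 21.2: Q_x = 1214.764.
∂Q_x/∂P_y = -1.17P_x = -1.17(27.93) = -32.6781.
ε = (∂Q_x/∂P_y)(P_y/Q_x) = -32.6781 × (21.2/1214.764) ≈ -0.570.
ε < 0: complements.

-0.570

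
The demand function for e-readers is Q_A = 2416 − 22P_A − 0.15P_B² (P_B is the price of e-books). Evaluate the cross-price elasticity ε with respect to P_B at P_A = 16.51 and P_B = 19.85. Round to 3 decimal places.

At P_A = 16.51 and P_B = 19.85: Q_A = 1993.677.
∂Q_A/∂P_B = -0.3P_B = -0.3(19.85) = -5.9550.
ε = (∂Q_A/∂P_B)(P_B/Q_A) = -5.9550 × (19.85/1993.677) ≈ -0.059.
ε < 0: complements.

-0.059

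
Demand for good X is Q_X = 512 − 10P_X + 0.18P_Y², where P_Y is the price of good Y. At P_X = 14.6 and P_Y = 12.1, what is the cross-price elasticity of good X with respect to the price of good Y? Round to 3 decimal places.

0.134

At P_X = 14.6 and P_Y = 12.1: Q_X = 392.354.
∂Q_X/∂P_Y = 0.36P_Y = 0.36(12.1) = 4.3560.
ε = (∂Q_X/∂P_Y)(P_Y/Q_X) = 4.3560 × (12.1/392.354) ≈ 0.134.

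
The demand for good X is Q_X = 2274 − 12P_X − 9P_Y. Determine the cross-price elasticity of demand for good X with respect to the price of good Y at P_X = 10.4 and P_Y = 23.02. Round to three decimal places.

-0.107

At P_X = 10.4 and P_Y = 23.02: Q_X = 1942.02.
∂Q_X/∂P_Y = -9.
ε = (∂Q_X/∂P_Y)(P_Y/Q_X) = -9 × (23.02/1942.02) ≈ -0.107.
Since ε < 0, good X and good Y are complements.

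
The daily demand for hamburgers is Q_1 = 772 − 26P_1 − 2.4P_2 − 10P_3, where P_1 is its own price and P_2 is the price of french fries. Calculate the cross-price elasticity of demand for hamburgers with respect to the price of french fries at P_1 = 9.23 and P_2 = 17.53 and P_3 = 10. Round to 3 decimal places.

-0.108

At P_1 = 9.23 and P_2 = 17.53 and P_3 = 10: Q_1 = 389.948.
∂Q_1/∂P_2 = -2.4.
ε = (∂Q_1/∂P_2)(P_2/Q_1) = -2.4 × (17.53/389.948) ≈ -0.108.
Since ε < 0, hamburgers and french fries are complements.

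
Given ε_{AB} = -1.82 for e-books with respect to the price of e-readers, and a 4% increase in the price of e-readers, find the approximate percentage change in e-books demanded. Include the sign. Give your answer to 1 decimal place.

-7.3%

%ΔQ ≈ ε × %ΔP of e-readers = -1.82 × (4%) = -7.3%.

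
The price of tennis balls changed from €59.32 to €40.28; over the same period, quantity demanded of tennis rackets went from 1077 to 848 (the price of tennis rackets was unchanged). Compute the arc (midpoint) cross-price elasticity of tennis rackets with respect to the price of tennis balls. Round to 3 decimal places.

0.622

ΔQ_A = 848 − 1077 = -229; ΔP_B = 40.28 − 59.32 = -19.04.
Midpoints: Q̄_A = 962.5, P̄_B = 49.80.
ε = (ΔQ_A/Q̄_A)/(ΔP_B/P̄_B) = (-229/962.5)/(-19.04/49.80) ≈ 0.622.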